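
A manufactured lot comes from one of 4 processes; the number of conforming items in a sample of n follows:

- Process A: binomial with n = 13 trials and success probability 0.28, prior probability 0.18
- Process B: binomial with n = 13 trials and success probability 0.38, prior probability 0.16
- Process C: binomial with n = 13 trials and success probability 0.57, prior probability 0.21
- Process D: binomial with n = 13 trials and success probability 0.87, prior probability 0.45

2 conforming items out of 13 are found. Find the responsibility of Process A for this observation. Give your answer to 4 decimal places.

0.7503

By Bayes' theorem, P(k | x) = π_k f_k(x) / Σ_j π_j f_j(x).
Evaluate each component's likelihood at the observed value:
  L_A = 0.164842
  L_B = 0.0586098
  L_C = 0.00235503
  L_D = 1.05806e-08
Prior × likelihood for each component:
  π_A·L_A = 0.18 × 0.164842 = 0.0296716
  π_B·L_B = 0.16 × 0.0586098 = 0.00937757
  π_C·L_C = 0.21 × 0.00235503 = 0.000494557
  π_D·L_D = 0.45 × 1.05806e-08 = 4.76127e-09
Marginal: 0.0296716 + 0.00937757 + 0.000494557 + 4.76127e-09 = 0.0395437
P(Process A | 2 conforming items out of 13) ≈ 0.7503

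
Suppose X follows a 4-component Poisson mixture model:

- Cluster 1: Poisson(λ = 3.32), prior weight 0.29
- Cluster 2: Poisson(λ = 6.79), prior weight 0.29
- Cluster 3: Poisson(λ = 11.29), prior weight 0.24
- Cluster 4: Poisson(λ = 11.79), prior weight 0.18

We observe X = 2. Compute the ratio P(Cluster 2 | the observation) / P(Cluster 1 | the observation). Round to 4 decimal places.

Only the two components matter; the odds are (π_i f_i(x)) / (π_j f_j(x)).
Component likelihoods at x = 2:
  f_1 = 0.199245
  f_2 = 0.0259328
  f_3 = 0.000796477
  f_4 = 0.000526824
Odds = (0.29/0.29) × (0.0259328/0.199245) = 1 × 0.130155 ≈ 0.1302

0.1302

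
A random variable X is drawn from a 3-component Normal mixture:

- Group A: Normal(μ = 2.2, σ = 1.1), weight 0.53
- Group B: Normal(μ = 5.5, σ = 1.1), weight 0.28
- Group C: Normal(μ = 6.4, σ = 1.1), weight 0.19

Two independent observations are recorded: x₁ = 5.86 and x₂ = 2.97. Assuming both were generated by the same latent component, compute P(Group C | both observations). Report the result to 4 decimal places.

0.0598

By Bayes' theorem, P(k | x) = P(Z=k) f_k(x) / Σ_j P(Z=j) f_j(x).
Since both observations come from the same component, the likelihood for component k is f_k(x₁)·f_k(x₂).
  f_A = [0.00143066] × [0.283867] = 0.000406117
  f_B = [0.343763] × [0.0257519] = 0.00885254
  f_C = [0.321504] × [0.00280661] = 0.000902337
Unnormalised posteriors:
  P(Z=A)·f_A = 0.53 × 0.000406117 = 0.000215242
  P(Z=B)·f_B = 0.28 × 0.00885254 = 0.00247871
  P(Z=C)·f_C = 0.19 × 0.000902337 = 0.000171444
Normaliser: 0.000215242 + 0.00247871 + 0.000171444 = 0.0028654
P(Group C | data) ≈ 0.0598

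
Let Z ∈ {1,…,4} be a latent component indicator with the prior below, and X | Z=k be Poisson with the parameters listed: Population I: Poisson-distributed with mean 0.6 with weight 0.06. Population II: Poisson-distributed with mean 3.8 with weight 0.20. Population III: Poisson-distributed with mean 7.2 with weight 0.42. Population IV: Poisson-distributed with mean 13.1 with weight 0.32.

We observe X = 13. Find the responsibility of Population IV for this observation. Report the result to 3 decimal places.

By Bayes' theorem, P(k | x) = P(Z=k) f_k(x) / Σ_j P(Z=j) f_j(x).
Poisson probabilities:
  L_I = e^(−0.6)·0.6^13/13! = 1.15109e-13
  L_II = e^(−3.8)·3.8^13/13! = 0.000123762
  L_III = e^(−7.2)·7.2^13/13! = 0.0167541
  L_IV = e^(−13.1)·13.1^13/13! = 0.109898
Unnormalised posteriors:
  P(Z=I)·L_I = 0.06 × 1.15109e-13 = 6.90654e-15
  P(Z=II)·L_II = 0.20 × 0.000123762 = 2.47524e-05
  P(Z=III)·L_III = 0.42 × 0.0167541 = 0.00703673
  P(Z=IV)·L_IV = 0.32 × 0.109898 = 0.0351673
Denominator: 6.90654e-15 + 2.47524e-05 + 0.00703673 + 0.0351673 = 0.0422288
P(Population IV | data) ≈ 0.833

0.833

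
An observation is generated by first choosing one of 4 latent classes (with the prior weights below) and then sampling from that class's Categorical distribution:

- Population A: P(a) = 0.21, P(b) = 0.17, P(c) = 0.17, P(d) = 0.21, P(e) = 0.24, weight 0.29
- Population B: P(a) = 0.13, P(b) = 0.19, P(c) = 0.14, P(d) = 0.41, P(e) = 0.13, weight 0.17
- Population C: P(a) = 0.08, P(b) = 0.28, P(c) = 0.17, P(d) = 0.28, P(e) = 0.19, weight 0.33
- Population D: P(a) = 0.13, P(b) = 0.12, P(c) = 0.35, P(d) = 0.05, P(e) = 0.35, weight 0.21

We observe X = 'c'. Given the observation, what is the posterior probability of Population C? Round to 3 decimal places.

Posterior ∝ prior × likelihood, so P(k | x) ∝ P(Z=k) f_k(x); normalise over all components.
Component likelihoods at x = 'c':
  L_A = P(c | comp) = 0.17
  L_B = P(c | comp) = 0.14
  L_C = P(c | comp) = 0.17
  L_D = P(c | comp) = 0.35
Prior × likelihood for each component:
  P(Z=A)·L_A = 0.29 × 0.17 = 0.0493
  P(Z=B)·L_B = 0.17 × 0.14 = 0.0238
  P(Z=C)·L_C = 0.33 × 0.17 = 0.0561
  P(Z=D)·L_D = 0.21 × 0.35 = 0.0735
Denominator: 0.0493 + 0.0238 + 0.0561 + 0.0735 = 0.2027
P(Population C | the observation) ≈ 0.277

0.277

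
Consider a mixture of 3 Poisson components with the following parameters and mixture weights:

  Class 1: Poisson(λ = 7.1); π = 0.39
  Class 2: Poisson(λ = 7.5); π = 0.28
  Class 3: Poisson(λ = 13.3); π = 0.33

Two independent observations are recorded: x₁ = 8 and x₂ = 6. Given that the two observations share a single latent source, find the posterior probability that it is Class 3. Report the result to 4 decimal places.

0.0133

Apply Bayes' rule: the posterior for each component is proportional to its prior times its likelihood at x.
Since both observations come from the same component, the likelihood for component k is f_k(x₁)·f_k(x₂).
  L_1 = [e^(−7.1)·7.1^8/8! = 0.132146] × [0.1468] = 0.0193991
  L_2 = [e^(−7.5)·7.5^8/8! = 0.137329] × [0.136718] = 0.0187753
  L_3 = [e^(−13.3)·13.3^8/8! = 0.0406608] × [0.0128724] = 0.000523404
Multiply by the mixture weights:
  w_1·L_1 = 0.39 × 0.0193991 = 0.00756566
  w_2·L_2 = 0.28 × 0.0187753 = 0.00525709
  w_3·L_3 = 0.33 × 0.000523404 = 0.000172723
Marginal: 0.00756566 + 0.00525709 + 0.000172723 = 0.0129955
So the posterior for Class 3 is 0.000172723 / 0.0129955 ≈ 0.0133.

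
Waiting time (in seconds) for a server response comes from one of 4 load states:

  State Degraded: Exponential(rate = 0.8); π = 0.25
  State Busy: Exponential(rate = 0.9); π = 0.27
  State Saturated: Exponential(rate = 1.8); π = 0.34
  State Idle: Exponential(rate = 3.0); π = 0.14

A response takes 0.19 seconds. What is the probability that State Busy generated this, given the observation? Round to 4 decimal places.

The responsibility of component k is w_k f_k(x) divided by Σ_j w_j f_j(x).
Evaluate each component's likelihood at the observed value:
  L_Degraded = 0.8·e^(−0.8·0.19) = 0.8·e^(−0.1520) = 0.687191
  L_Busy = 0.9·e^(−0.9·0.19) = 0.9·e^(−0.1710) = 0.758539
  L_Saturated = 1.8·e^(−1.8·0.19) = 1.8·e^(−0.3420) = 1.27863
  L_Idle = 3.0·e^(−3.0·0.19) = 3.0·e^(−0.5700) = 1.69658
Unnormalised posteriors:
  w_Degraded·L_Degraded = 0.25 × 0.687191 = 0.171798
  w_Busy·L_Busy = 0.27 × 0.758539 = 0.204806
  w_Saturated·L_Saturated = 0.34 × 1.27863 = 0.434733
  w_Idle·L_Idle = 0.14 × 1.69658 = 0.237521
Marginal: 0.171798 + 0.204806 + 0.434733 + 0.237521 = 1.04886
So the posterior for State Busy is 0.204806 / 1.04886 ≈ 0.1953.

0.1953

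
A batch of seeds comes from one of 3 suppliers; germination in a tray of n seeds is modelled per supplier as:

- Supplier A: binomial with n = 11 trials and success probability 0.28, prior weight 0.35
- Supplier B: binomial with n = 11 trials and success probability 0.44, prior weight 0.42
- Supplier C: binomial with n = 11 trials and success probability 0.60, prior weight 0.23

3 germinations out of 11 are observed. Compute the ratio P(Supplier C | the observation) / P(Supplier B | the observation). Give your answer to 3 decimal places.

The posterior odds equal the prior odds times the likelihood ratio: (w_i/w_j)·(f_i(x)/f_j(x)).
Component likelihoods at x = 3 germinations out of 11:
  p_A = 0.261588
  p_B = 0.13594
  p_C = 0.023357
Odds = (0.23/0.42) × (0.023357/0.13594) = 0.547619 × 0.171819 ≈ 0.094

0.094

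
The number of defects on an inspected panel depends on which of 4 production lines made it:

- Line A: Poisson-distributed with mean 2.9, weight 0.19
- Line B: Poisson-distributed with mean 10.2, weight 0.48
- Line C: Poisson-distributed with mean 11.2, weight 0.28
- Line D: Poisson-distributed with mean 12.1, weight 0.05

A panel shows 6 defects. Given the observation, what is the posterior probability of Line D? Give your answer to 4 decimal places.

0.0251

Posterior ∝ prior × likelihood, so P(k | x) ∝ w_k f_k(x); normalise over all components.
Component likelihoods at x = 6 defects:
  p_A = e^(−2.9)·2.9^6/6! = 0.0454571
  p_B = e^(−10.2)·10.2^6/6! = 0.0581386
  p_C = e^(−11.2)·11.2^6/6! = 0.0374867
  p_D = e^(−12.1)·12.1^6/6! = 0.0242335
Unnormalised posteriors:
  w_A·p_A = 0.19 × 0.0454571 = 0.00863684
  w_B·p_B = 0.48 × 0.0581386 = 0.0279065
  w_C·p_C = 0.28 × 0.0374867 = 0.0104963
  w_D·p_D = 0.05 × 0.0242335 = 0.00121168
Normaliser: 0.00863684 + 0.0279065 + 0.0104963 + 0.00121168 = 0.0482513
P(Line D | 6 defects) ≈ 0.0251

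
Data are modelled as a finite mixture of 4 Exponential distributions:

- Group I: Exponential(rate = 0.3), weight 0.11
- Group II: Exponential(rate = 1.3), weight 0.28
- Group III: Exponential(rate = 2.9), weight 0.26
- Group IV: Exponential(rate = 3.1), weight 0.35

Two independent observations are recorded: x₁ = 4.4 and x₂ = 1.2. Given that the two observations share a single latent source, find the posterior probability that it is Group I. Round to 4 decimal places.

By Bayes' theorem, P(k | x) = w_k f_k(x) / Σ_j w_j f_j(x).
Since both observations come from the same component, the likelihood for component k is f_k(x₁)·f_k(x₂).
  L_I = [0.3·e^(−0.3·4.4) = 0.3·e^(−1.3200) = 0.0801406] × [0.209303] = 0.0167737
  L_II = [1.3·e^(−1.3·4.4) = 1.3·e^(−5.7200) = 0.00426362] × [0.273177] = 0.00116472
  L_III = [2.9·e^(−2.9·4.4) = 2.9·e^(−12.7600) = 8.33298e-06] × [0.0893415] = 7.44481e-07
  L_IV = [3.1·e^(−3.1·4.4) = 3.1·e^(−13.6400) = 3.69475e-06] × [0.0751253] = 2.77569e-07
Multiply by the mixture weights:
  w_I·L_I = 0.11 × 0.0167737 = 0.0018451
  w_II·L_II = 0.28 × 0.00116472 = 0.000326123
  w_III·L_III = 0.26 × 7.44481e-07 = 1.93565e-07
  w_IV·L_IV = 0.35 × 2.77569e-07 = 9.71492e-08
Normaliser: 0.0018451 + 0.000326123 + 1.93565e-07 + 9.71492e-08 = 0.00217152
Responsibility of Group I: 0.0018451 / 0.00217152 ≈ 0.8497

0.8497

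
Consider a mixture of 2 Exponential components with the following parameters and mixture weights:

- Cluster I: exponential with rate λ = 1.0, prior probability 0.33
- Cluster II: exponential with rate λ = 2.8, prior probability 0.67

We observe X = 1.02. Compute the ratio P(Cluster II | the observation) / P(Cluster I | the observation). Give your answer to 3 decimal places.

0.906

The posterior odds equal the prior odds times the likelihood ratio: (P(Z=i)/P(Z=j))·(f_i(x)/f_j(x)).
Evaluate each component's likelihood at the observed value:
  p_I = 0.360595
  p_II = 0.160995
Posterior odds = (P(Z=II)·p_II) / (P(Z=I)·p_I) = (0.67·0.160995) / (0.33·0.360595) = 0.107867 / 0.118996 ≈ 0.906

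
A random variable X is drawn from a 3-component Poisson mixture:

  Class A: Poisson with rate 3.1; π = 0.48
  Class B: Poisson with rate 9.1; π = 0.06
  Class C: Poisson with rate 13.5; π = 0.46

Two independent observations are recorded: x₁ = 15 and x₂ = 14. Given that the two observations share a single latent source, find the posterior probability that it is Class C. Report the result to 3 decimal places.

P(component k | x) = w_k·f_k(x) / marginal(x), where marginal(x) = Σ_j w_j·f_j(x).
Since both observations come from the same component, the likelihood for component k is f_k(x₁)·f_k(x₂).
  L_A = [8.08375e-07] × [3.91149e-06] = 3.16195e-12
  L_B = [0.0207511] × [0.0342051] = 0.000709795
  L_C = [0.0945217] × [0.105024] = 0.00992705
Unnormalised posteriors:
  w_A·L_A = 0.48 × 3.16195e-12 = 1.51774e-12
  w_B·L_B = 0.06 × 0.000709795 = 4.25877e-05
  w_C·L_C = 0.46 × 0.00992705 = 0.00456644
Marginal: 1.51774e-12 + 4.25877e-05 + 0.00456644 = 0.00460903
Responsibility of Class C: 0.00456644 / 0.00460903 ≈ 0.991

0.991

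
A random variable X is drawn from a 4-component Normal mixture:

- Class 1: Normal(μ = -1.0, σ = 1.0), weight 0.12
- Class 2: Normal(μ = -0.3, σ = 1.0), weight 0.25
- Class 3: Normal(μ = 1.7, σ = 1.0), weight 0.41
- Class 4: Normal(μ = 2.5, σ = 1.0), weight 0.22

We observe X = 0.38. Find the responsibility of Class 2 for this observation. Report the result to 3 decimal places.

Posterior ∝ prior × likelihood, so P(k | x) ∝ π_k f_k(x); normalise over all components.
Evaluate each component's likelihood at the observed value:
  f_1 = 0.153948
  f_2 = 0.316593
  f_3 = 0.166937
  f_4 = 0.0421661
Weight by the priors:
  π_1·f_1 = 0.12 × 0.153948 = 0.0184738
  π_2·f_2 = 0.25 × 0.316593 = 0.0791482
  π_3·f_3 = 0.41 × 0.166937 = 0.0684442
  π_4·f_4 = 0.22 × 0.0421661 = 0.00927654
Marginal: 0.0184738 + 0.0791482 + 0.0684442 + 0.00927654 = 0.175343
P(Class 2 | 0.38) ≈ 0.451

0.451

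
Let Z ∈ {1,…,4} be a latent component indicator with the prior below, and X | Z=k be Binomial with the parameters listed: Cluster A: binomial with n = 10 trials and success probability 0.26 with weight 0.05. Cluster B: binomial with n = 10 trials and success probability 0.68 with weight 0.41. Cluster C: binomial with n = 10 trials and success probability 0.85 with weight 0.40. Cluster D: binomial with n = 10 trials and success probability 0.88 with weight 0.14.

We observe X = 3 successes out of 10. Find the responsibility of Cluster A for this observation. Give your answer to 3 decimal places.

0.705

Posterior ∝ prior × likelihood, so P(k | x) ∝ π_k f_k(x); normalise over all components.
Binomial probabilities:
  p_A = C(10,3)·0.26^3·0.74^7 = 120·0.017576·0.121513 = 0.256285
  p_B = C(10,3)·0.68^3·0.32^7 = 120·0.314432·0.000343597 = 0.0129646
  p_C = C(10,3)·0.85^3·0.15^7 = 120·0.614125·1.70859e-06 = 0.000125915
  p_D = C(10,3)·0.88^3·0.12^7 = 120·0.681472·3.58318e-07 = 2.9302e-05
Unnormalised posteriors:
  π_A·p_A = 0.05 × 0.256285 = 0.0128143
  π_B·p_B = 0.41 × 0.0129646 = 0.00531547
  π_C·p_C = 0.40 × 0.000125915 = 5.03659e-05
  π_D·p_D = 0.14 × 2.9302e-05 = 4.10229e-06
Sum: 0.0128143 + 0.00531547 + 5.03659e-05 + 4.10229e-06 = 0.0181842
So the posterior for Cluster A is 0.0128143 / 0.0181842 ≈ 0.705.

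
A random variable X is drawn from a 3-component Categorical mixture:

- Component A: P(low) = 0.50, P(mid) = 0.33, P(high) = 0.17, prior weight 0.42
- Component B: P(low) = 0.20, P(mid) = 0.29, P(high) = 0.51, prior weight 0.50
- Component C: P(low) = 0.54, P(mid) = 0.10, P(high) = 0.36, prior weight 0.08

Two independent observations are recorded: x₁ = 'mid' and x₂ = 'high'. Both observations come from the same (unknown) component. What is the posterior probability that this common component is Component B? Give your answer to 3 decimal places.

0.737

By Bayes' theorem, P(k | x) = w_k f_k(x) / Σ_j w_j f_j(x).
Since both observations come from the same component, the likelihood for component k is f_k(x₁)·f_k(x₂).
  p_A = [0.33] × [0.17] = 0.0561
  p_B = [0.29] × [0.51] = 0.1479
  p_C = [0.1] × [0.36] = 0.036
Unnormalised posteriors:
  w_A·p_A = 0.42 × 0.0561 = 0.023562
  w_B·p_B = 0.50 × 0.1479 = 0.07395
  w_C·p_C = 0.08 × 0.036 = 0.00288
Denominator: 0.023562 + 0.07395 + 0.00288 = 0.100392
So the posterior for Component B is 0.07395 / 0.100392 ≈ 0.737.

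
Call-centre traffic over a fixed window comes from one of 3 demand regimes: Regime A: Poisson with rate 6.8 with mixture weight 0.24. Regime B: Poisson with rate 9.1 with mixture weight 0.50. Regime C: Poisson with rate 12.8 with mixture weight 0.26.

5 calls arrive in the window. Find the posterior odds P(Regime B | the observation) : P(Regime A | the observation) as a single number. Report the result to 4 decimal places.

Posterior odds = (π_i f_i(x)) / (π_j f_j(x)); the normalising sum cancels.
Component likelihoods at x = 5 calls:
  f_A = 0.134946
  f_B = 0.0580692
  f_C = 0.00790495
Odds = (0.50/0.24) × (0.0580692/0.134946) = 2.08333 × 0.430314 ≈ 0.8965

0.8965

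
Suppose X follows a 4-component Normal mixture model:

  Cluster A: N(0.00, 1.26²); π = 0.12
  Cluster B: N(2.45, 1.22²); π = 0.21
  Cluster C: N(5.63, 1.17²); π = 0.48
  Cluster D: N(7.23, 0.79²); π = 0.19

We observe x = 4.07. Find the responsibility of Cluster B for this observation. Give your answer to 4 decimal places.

Posterior ∝ prior × likelihood, so P(k | x) ∝ π_k f_k(x); normalise over all components.
Evaluate each component's likelihood at the observed value:
  L_A = (1/(1.26·√(2π)))·exp(−(4.07−0.00)²/(2·1.26²)) = 0.316621·exp(-5.21696) = 0.00171728
  L_B = (1/(1.22·√(2π)))·exp(−(4.07−2.45)²/(2·1.22²)) = 0.327002·exp(-0.88162) = 0.135416
  L_C = (1/(1.17·√(2π)))·exp(−(4.07−5.63)²/(2·1.17²)) = 0.340976·exp(-0.88889) = 0.14018
  L_D = (1/(0.79·√(2π)))·exp(−(4.07−7.23)²/(2·0.79²)) = 0.504990·exp(-8.00000) = 0.000169405
Weight by the priors:
  π_A·L_A = 0.12 × 0.00171728 = 0.000206074
  π_B·L_B = 0.21 × 0.135416 = 0.0284373
  π_C·L_C = 0.48 × 0.14018 = 0.0672862
  π_D·L_D = 0.19 × 0.000169405 = 3.2187e-05
Evidence: 0.000206074 + 0.0284373 + 0.0672862 + 3.2187e-05 = 0.0959617
P(Cluster B | data) ≈ 0.2963

0.2963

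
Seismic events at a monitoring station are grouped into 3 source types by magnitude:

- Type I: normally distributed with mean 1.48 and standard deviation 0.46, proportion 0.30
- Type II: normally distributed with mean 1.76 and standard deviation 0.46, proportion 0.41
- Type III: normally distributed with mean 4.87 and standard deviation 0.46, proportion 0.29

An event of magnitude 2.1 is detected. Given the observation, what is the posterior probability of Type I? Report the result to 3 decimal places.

0.279

The responsibility of component k is π_k f_k(x) divided by Σ_j π_j f_j(x).
Component likelihoods at x = 2.1:
  L_I = (1/(0.46·√(2π)))·exp(−(2.1−1.48)²/(2·0.46²)) = 0.867266·exp(-0.90832) = 0.349683
  L_II = (1/(0.46·√(2π)))·exp(−(2.1−1.76)²/(2·0.46²)) = 0.867266·exp(-0.27316) = 0.659966
  L_III = (1/(0.46·√(2π)))·exp(−(2.1−4.87)²/(2·0.46²)) = 0.867266·exp(-18.13067) = 1.15905e-08
Multiply by the mixture weights:
  π_I·L_I = 0.30 × 0.349683 = 0.104905
  π_II·L_II = 0.41 × 0.659966 = 0.270586
  π_III·L_III = 0.29 × 1.15905e-08 = 3.36124e-09
Sum: 0.104905 + 0.270586 + 3.36124e-09 = 0.375491
P(Type I | data) = 0.104905 / 0.375491 ≈ 0.279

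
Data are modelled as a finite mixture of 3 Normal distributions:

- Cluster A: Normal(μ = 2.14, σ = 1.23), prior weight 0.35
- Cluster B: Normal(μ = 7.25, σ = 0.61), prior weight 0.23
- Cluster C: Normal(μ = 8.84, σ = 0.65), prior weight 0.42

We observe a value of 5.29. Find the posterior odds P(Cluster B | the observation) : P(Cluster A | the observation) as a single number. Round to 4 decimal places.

Since P(k|x) ∝ w_k f_k(x), the posterior odds are w_i f_i(x) / (w_j f_j(x)).
Normal densities:
  p_A = (1/(1.23·√(2π)))·exp(−(5.29−2.14)²/(2·1.23²)) = 0.324343·exp(-3.27930) = 0.012213
  p_B = (1/(0.61·√(2π)))·exp(−(5.29−7.25)²/(2·0.61²)) = 0.654004·exp(-5.16205) = 0.00374739
  p_C = (1/(0.65·√(2π)))·exp(−(5.29−8.84)²/(2·0.65²)) = 0.613757·exp(-14.91420) = 2.0457e-07
Posterior odds = (w_B·p_B) / (w_A·p_A) = (0.23·0.00374739) / (0.35·0.012213) = 0.0008619 / 0.00427457 ≈ 0.2016

0.2016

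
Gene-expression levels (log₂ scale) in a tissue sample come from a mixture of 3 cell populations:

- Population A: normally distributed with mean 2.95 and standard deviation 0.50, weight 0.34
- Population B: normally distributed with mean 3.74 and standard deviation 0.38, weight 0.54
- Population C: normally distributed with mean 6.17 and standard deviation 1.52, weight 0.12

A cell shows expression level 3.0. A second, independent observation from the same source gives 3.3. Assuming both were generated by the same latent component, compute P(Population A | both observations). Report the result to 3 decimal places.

0.786

The responsibility of component k is π_k f_k(x) divided by Σ_j π_j f_j(x).
Since both observations come from the same component, the likelihood for component k is f_k(x₁)·f_k(x₂).
  f_A = [(1/(0.50·√(2π)))·exp(−(3.0−2.95)²/(2·0.50²)) = 0.797885·exp(-0.00500) = 0.793905] × [0.624508] = 0.4958
  f_B = [(1/(0.38·√(2π)))·exp(−(3.0−3.74)²/(2·0.38²)) = 1.049848·exp(-1.89612) = 0.157634] × [0.537023] = 0.0846533
  f_C = [(1/(1.52·√(2π)))·exp(−(3.0−6.17)²/(2·1.52²)) = 0.262462·exp(-2.17471) = 0.0298265] × [0.0441475] = 0.00131676
Unnormalised posteriors:
  π_A·f_A = 0.34 × 0.4958 = 0.168572
  π_B·f_B = 0.54 × 0.0846533 = 0.0457128
  π_C·f_C = 0.12 × 0.00131676 = 0.000158012
Evidence: 0.168572 + 0.0457128 + 0.000158012 = 0.214443
Responsibility of Population A: 0.168572 / 0.214443 ≈ 0.786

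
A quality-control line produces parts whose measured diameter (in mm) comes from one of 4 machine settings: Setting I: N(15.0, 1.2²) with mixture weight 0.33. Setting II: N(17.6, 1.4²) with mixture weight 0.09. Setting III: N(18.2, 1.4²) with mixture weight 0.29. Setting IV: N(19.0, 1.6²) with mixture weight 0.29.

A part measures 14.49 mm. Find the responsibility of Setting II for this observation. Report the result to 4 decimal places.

0.0205

Posterior ∝ prior × likelihood, so P(k | x) ∝ π_k f_k(x); normalise over all components.
Normal densities:
  f_I = 0.303743
  f_II = 0.0241666
  f_III = 0.00850875
  f_IV = 0.00469331
Prior × likelihood for each component:
  π_I·f_I = 0.33 × 0.303743 = 0.100235
  π_II·f_II = 0.09 × 0.0241666 = 0.002175
  π_III·f_III = 0.29 × 0.00850875 = 0.00246754
  π_IV·f_IV = 0.29 × 0.00469331 = 0.00136106
Normaliser: 0.100235 + 0.002175 + 0.00246754 + 0.00136106 = 0.106239
P(Setting II | 14.49 mm) = 0.002175 / 0.106239 ≈ 0.0205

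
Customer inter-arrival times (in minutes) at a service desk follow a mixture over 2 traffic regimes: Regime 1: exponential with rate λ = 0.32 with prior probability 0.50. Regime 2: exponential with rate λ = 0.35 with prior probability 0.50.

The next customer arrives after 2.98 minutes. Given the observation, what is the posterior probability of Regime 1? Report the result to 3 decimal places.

0.500

Apply Bayes' rule: the posterior for each component is proportional to its prior times its likelihood at x.
Evaluate each component's likelihood at the observed value:
  L_1 = 0.123312
  L_2 = 0.123339
Prior × likelihood for each component:
  π_1·L_1 = 0.50 × 0.123312 = 0.0616562
  π_2·L_2 = 0.50 × 0.123339 = 0.0616693
Evidence: 0.0616562 + 0.0616693 = 0.123325
P(Regime 1 | data) ≈ 0.500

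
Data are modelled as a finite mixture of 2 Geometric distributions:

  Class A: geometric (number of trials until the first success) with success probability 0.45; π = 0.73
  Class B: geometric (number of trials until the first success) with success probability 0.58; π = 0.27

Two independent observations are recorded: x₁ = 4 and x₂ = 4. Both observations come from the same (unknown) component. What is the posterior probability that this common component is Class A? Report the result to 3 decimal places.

0.891

Posterior ∝ prior × likelihood, so P(k | x) ∝ w_k f_k(x); normalise over all components.
Since both observations come from the same component, the likelihood for component k is f_k(x₁)·f_k(x₂).
  p_A = [0.0748688] × [0.0748688] = 0.00560533
  p_B = [0.042971] × [0.042971] = 0.00184651
Prior × likelihood for each component:
  w_A·p_A = 0.73 × 0.00560533 = 0.00409189
  w_B·p_B = 0.27 × 0.00184651 = 0.000498558
Evidence: 0.00409189 + 0.000498558 = 0.00459045
Responsibility of Class A: 0.00409189 / 0.00459045 ≈ 0.891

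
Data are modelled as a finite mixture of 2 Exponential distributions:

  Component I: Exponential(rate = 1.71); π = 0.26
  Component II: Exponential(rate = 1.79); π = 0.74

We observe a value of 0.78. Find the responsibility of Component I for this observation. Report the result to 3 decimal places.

0.263

The responsibility of component k is π_k f_k(x) divided by Σ_j π_j f_j(x).
Exponential densities:
  p_I = 0.450541
  p_II = 0.443089
Unnormalised posteriors:
  π_I·p_I = 0.26 × 0.450541 = 0.117141
  π_II·p_II = 0.74 × 0.443089 = 0.327886
Sum: 0.117141 + 0.327886 = 0.445027
P(Component I | the observation) = 0.117141 / 0.445027 ≈ 0.263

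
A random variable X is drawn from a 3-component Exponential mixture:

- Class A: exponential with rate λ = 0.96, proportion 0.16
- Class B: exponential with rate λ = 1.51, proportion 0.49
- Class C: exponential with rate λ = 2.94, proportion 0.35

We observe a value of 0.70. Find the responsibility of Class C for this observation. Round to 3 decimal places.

0.281

Posterior ∝ prior × likelihood, so P(k | x) ∝ w_k f_k(x); normalise over all components.
Evaluate each component's likelihood at the observed value:
  L_A = 0.96·e^(−0.96·0.70) = 0.96·e^(−0.6720) = 0.490259
  L_B = 1.51·e^(−1.51·0.70) = 1.51·e^(−1.0570) = 0.52472
  L_C = 2.94·e^(−2.94·0.70) = 2.94·e^(−2.0580) = 0.375465
Weight by the priors:
  w_A·L_A = 0.16 × 0.490259 = 0.0784414
  w_B·L_B = 0.49 × 0.52472 = 0.257113
  w_C·L_C = 0.35 × 0.375465 = 0.131413
Denominator: 0.0784414 + 0.257113 + 0.131413 = 0.466967
Responsibility of Class C: 0.131413 / 0.466967 ≈ 0.281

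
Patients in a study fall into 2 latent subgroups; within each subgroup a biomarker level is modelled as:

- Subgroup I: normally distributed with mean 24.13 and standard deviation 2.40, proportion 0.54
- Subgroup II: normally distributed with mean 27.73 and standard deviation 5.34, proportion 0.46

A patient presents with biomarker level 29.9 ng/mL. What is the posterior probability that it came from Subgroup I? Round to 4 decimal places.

0.1362

Posterior ∝ prior × likelihood, so P(k | x) ∝ w_k f_k(x); normalise over all components.
Normal densities:
  f_I = (1/(2.40·√(2π)))·exp(−(29.9−24.13)²/(2·2.40²)) = 0.166226·exp(-2.89001) = 0.00923813
  f_II = (1/(5.34·√(2π)))·exp(−(29.9−27.73)²/(2·5.34²)) = 0.074708·exp(-0.08257) = 0.0687876
Multiply by the mixture weights:
  w_I·f_I = 0.54 × 0.00923813 = 0.00498859
  w_II·f_II = 0.46 × 0.0687876 = 0.0316423
Denominator: 0.00498859 + 0.0316423 = 0.0366309
P(Subgroup I | x) = 0.00498859 / 0.0366309 ≈ 0.1362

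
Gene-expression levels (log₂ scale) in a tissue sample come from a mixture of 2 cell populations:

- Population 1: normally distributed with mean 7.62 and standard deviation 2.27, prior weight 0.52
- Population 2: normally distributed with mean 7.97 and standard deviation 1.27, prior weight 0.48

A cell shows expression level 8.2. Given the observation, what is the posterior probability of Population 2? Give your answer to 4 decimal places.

Posterior ∝ prior × likelihood, so P(k | x) ∝ w_k f_k(x); normalise over all components.
Normal densities:
  f_1 = 0.170101
  f_2 = 0.309018
Unnormalised posteriors:
  w_1·f_1 = 0.52 × 0.170101 = 0.0884528
  w_2·f_2 = 0.48 × 0.309018 = 0.148329
Normaliser: 0.0884528 + 0.148329 = 0.236782
P(Population 2 | 8.2) = 0.148329 / 0.236782 ≈ 0.6264

0.6264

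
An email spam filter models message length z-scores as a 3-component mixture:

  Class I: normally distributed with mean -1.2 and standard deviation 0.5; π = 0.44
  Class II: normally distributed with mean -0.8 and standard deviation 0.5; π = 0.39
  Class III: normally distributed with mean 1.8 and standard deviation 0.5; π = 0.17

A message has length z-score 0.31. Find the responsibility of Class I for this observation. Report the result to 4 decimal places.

The responsibility of component k is w_k f_k(x) divided by Σ_j w_j f_j(x).
Normal densities:
  p_I = 0.00834585
  p_II = 0.0678815
  p_III = 0.00940992
Prior × likelihood for each component:
  w_I·p_I = 0.44 × 0.00834585 = 0.00367217
  w_II·p_II = 0.39 × 0.0678815 = 0.0264738
  w_III·p_III = 0.17 × 0.00940992 = 0.00159969
Normaliser: 0.00367217 + 0.0264738 + 0.00159969 = 0.0317457
P(Class I | data) = 0.00367217 / 0.0317457 ≈ 0.1157

0.1157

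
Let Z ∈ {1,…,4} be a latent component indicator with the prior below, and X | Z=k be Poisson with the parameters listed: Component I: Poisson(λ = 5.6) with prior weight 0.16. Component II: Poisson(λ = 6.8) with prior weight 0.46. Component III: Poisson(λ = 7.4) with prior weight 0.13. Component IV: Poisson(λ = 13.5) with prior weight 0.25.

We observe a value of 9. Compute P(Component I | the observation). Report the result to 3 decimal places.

0.109

By Bayes' theorem, P(k | x) = w_k f_k(x) / Σ_j w_j f_j(x).
Evaluate each component's likelihood at the observed value:
  p_I = e^(−5.6)·5.6^9/9! = 0.0551925
  p_II = e^(−6.8)·6.8^9/9! = 0.0954146
  p_III = e^(−7.4)·7.4^9/9! = 0.112084
  p_IV = e^(−13.5)·13.5^9/9! = 0.0562685
Prior × likelihood for each component:
  w_I·p_I = 0.16 × 0.0551925 = 0.0088308
  w_II·p_II = 0.46 × 0.0954146 = 0.0438907
  w_III·p_III = 0.13 × 0.112084 = 0.0145709
  w_IV·p_IV = 0.25 × 0.0562685 = 0.0140671
Denominator: 0.0088308 + 0.0438907 + 0.0145709 + 0.0140671 = 0.0813595
So the posterior for Component I is 0.0088308 / 0.0813595 ≈ 0.109.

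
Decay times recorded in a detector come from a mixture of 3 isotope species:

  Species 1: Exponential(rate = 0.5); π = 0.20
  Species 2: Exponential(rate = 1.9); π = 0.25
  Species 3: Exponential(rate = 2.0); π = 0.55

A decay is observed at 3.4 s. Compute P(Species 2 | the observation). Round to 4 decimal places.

0.0367

The responsibility of component k is π_k f_k(x) divided by Σ_j π_j f_j(x).
Component likelihoods at x = 3.4 s:
  f_1 = 0.5·e^(−0.5·3.4) = 0.5·e^(−1.7000) = 0.0913418
  f_2 = 1.9·e^(−1.9·3.4) = 1.9·e^(−6.4600) = 0.00297311
  f_3 = 2.0·e^(−2.0·3.4) = 2.0·e^(−6.8000) = 0.00222755
Multiply by the mixture weights:
  π_1·f_1 = 0.20 × 0.0913418 = 0.0182684
  π_2·f_2 = 0.25 × 0.00297311 = 0.000743278
  π_3·f_3 = 0.55 × 0.00222755 = 0.00122515
Normaliser: 0.0182684 + 0.000743278 + 0.00122515 = 0.0202368
Responsibility of Species 2: 0.000743278 / 0.0202368 ≈ 0.0367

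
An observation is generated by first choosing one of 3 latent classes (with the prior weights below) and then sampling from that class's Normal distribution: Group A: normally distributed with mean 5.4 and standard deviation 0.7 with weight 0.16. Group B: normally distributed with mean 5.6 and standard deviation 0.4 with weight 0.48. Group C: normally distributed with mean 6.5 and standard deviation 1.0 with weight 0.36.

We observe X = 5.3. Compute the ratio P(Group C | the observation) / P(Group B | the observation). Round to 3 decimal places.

Since P(k|x) ∝ π_k f_k(x), the posterior odds are π_i f_i(x) / (π_j f_j(x)).
Evaluate each component's likelihood at the observed value:
  f_A = 0.564132
  f_B = 0.752844
  f_C = 0.194186
0.069907 / 0.361365 ≈ 0.193

0.193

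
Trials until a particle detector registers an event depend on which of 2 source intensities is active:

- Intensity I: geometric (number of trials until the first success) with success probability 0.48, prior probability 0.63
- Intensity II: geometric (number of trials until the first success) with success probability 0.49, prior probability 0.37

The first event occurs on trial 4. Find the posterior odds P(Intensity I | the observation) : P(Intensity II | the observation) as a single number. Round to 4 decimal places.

1.7680

The posterior odds equal the prior odds times the likelihood ratio: (π_i/π_j)·(f_i(x)/f_j(x)).
Component likelihoods at x = 4:
  p_I = 0.48·(1−0.48)^3 = 0.48·0.140608 = 0.0674918
  p_II = 0.49·(1−0.49)^3 = 0.49·0.132651 = 0.064999
Odds = (0.63/0.37) × (0.0674918/0.064999) = 1.7027 × 1.03835 ≈ 1.7680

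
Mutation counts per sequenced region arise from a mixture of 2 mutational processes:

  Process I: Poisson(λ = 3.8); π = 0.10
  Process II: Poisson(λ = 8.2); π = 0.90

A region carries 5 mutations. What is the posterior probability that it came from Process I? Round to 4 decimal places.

0.1621

P(component k | x) = w_k·f_k(x) / marginal(x), where marginal(x) = Σ_j w_j·f_j(x).
Poisson probabilities:
  L_I = e^(−3.8)·3.8^5/5! = 0.147713
  L_II = e^(−8.2)·8.2^5/5! = 0.0848542
Multiply by the mixture weights:
  w_I·L_I = 0.10 × 0.147713 = 0.0147713
  w_II·L_II = 0.90 × 0.0848542 = 0.0763688
Sum: 0.0147713 + 0.0763688 = 0.09114
P(Process I | data) ≈ 0.1621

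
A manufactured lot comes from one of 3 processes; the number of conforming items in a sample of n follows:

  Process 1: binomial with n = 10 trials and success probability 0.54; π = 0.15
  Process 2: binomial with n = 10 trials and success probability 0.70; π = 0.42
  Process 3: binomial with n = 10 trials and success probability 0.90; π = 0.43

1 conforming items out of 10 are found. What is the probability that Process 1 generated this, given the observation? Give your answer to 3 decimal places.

0.928

Posterior ∝ prior × likelihood, so P(k | x) ∝ π_k f_k(x); normalise over all components.
Component likelihoods at x = 1 conforming items out of 10:
  p_1 = C(10,1)·0.54^1·0.46^9 = 10·0.54·0.00092219 = 0.00497983
  p_2 = C(10,1)·0.70^1·0.30^9 = 10·0.7·1.9683e-05 = 0.000137781
  p_3 = C(10,1)·0.90^1·0.10^9 = 10·0.9·1e-09 = 9e-09
Weight by the priors:
  π_1·p_1 = 0.15 × 0.00497983 = 0.000746974
  π_2·p_2 = 0.42 × 0.000137781 = 5.7868e-05
  π_3·p_3 = 0.43 × 9e-09 = 3.87e-09
Normaliser: 0.000746974 + 5.7868e-05 + 3.87e-09 = 0.000804846
P(Process 1 | the observation) = 0.000746974 / 0.000804846 ≈ 0.928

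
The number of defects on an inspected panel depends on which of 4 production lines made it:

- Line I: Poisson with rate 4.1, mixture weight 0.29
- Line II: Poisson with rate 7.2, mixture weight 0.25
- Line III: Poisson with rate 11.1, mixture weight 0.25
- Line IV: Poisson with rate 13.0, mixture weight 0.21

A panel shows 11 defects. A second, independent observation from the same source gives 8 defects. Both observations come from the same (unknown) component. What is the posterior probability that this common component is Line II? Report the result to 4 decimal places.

Posterior ∝ prior × likelihood, so P(k | x) ∝ π_k f_k(x); normalise over all components.
Since both observations come from the same component, the likelihood for component k is f_k(x₁)·f_k(x₂).
  p_I = [0.00228486] × [0.0328203] = 7.49898e-05
  p_II = [0.0504175] × [0.133727] = 0.00674218
  p_III = [0.119324] × [0.0863763] = 0.0103068
  p_IV = [0.101483] × [0.0457297] = 0.00464078
Unnormalised posteriors:
  π_I·p_I = 0.29 × 7.49898e-05 = 2.1747e-05
  π_II·p_II = 0.25 × 0.00674218 = 0.00168555
  π_III·p_III = 0.25 × 0.0103068 = 0.00257669
  π_IV·p_IV = 0.21 × 0.00464078 = 0.000974564
Normaliser: 2.1747e-05 + 0.00168555 + 0.00257669 + 0.000974564 = 0.00525855
So the posterior for Line II is 0.00168555 / 0.00525855 ≈ 0.3205.

0.3205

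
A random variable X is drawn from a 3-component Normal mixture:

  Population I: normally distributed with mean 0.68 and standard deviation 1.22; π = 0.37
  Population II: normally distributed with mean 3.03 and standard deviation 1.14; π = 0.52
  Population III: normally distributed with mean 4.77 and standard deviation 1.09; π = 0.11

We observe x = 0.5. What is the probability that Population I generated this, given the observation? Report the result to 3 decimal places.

0.885

The responsibility of component k is π_k f_k(x) divided by Σ_j π_j f_j(x).
Component likelihoods at x = 0.5:
  L_I = 0.323462
  L_II = 0.029819
  L_III = 0.000170249
Multiply by the mixture weights:
  π_I·L_I = 0.37 × 0.323462 = 0.119681
  π_II·L_II = 0.52 × 0.029819 = 0.0155059
  π_III·L_III = 0.11 × 0.000170249 = 1.87274e-05
Denominator: 0.119681 + 0.0155059 + 1.87274e-05 = 0.135206
So the posterior for Population I is 0.119681 / 0.135206 ≈ 0.885.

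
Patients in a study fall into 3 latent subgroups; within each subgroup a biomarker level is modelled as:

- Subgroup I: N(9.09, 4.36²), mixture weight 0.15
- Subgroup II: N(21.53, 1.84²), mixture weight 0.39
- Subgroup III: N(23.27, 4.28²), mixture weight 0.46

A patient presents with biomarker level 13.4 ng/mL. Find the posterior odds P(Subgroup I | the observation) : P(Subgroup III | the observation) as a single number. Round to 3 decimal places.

Since P(k|x) ∝ w_k f_k(x), the posterior odds are w_i f_i(x) / (w_j f_j(x)).
Component likelihoods at x = 13.4 ng/mL:
  L_I = 0.0561343
  L_II = 1.2495e-05
  L_III = 0.00652652
Posterior odds = (w_I·L_I) / (w_III·L_III) = (0.15·0.0561343) / (0.46·0.00652652) = 0.00842014 / 0.0030022 ≈ 2.805

2.805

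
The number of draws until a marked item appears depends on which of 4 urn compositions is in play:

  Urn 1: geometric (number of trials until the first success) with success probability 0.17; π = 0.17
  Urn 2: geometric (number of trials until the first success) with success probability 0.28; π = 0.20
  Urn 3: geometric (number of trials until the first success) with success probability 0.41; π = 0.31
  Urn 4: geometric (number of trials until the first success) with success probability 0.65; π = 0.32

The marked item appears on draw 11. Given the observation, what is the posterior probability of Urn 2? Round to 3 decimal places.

0.290

P(component k | x) = w_k·f_k(x) / marginal(x), where marginal(x) = Σ_j w_j·f_j(x).
Component likelihoods at x = 11:
  p_1 = 0.17·(1−0.17)^10 = 0.17·0.15516 = 0.0263773
  p_2 = 0.28·(1−0.28)^10 = 0.28·0.0374391 = 0.0104829
  p_3 = 0.41·(1−0.41)^10 = 0.41·0.00511117 = 0.00209558
  p_4 = 0.65·(1−0.65)^10 = 0.65·2.75855e-05 = 1.79306e-05
Multiply by the mixture weights:
  w_1·p_1 = 0.17 × 0.0263773 = 0.00448414
  w_2·p_2 = 0.20 × 0.0104829 = 0.00209659
  w_3·p_3 = 0.31 × 0.00209558 = 0.000649629
  w_4·p_4 = 0.32 × 1.79306e-05 = 5.73778e-06
Marginal: 0.00448414 + 0.00209659 + 0.000649629 + 5.73778e-06 = 0.00723609
P(Urn 2 | the observation) = 0.00209659 / 0.00723609 ≈ 0.290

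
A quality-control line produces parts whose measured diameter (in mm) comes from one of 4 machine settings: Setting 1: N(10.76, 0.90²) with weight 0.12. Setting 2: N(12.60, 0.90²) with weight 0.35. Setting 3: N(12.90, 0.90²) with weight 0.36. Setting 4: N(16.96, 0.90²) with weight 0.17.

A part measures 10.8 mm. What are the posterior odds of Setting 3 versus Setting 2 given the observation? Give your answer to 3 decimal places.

Posterior odds = (w_i f_i(x)) / (w_j f_j(x)); the normalising sum cancels.
Component likelihoods at x = 10.8 mm:
  L_1 = (1/(0.90·√(2π)))·exp(−(10.8−10.76)²/(2·0.90²)) = 0.443269·exp(-0.00099) = 0.442832
  L_2 = (1/(0.90·√(2π)))·exp(−(10.8−12.60)²/(2·0.90²)) = 0.443269·exp(-2.00000) = 0.05999
  L_3 = (1/(0.90·√(2π)))·exp(−(10.8−12.90)²/(2·0.90²)) = 0.443269·exp(-2.72222) = 0.0291354
  L_4 = (1/(0.90·√(2π)))·exp(−(10.8−16.96)²/(2·0.90²)) = 0.443269·exp(-23.42321) = 2.97918e-11
0.0104888 / 0.0209965 ≈ 0.500

0.500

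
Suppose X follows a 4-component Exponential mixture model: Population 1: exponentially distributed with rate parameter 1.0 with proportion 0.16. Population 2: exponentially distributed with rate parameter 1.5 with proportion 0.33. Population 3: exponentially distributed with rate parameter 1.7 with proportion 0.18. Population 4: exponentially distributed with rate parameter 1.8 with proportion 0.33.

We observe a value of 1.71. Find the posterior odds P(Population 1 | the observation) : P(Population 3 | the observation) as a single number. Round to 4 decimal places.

1.7308

Since P(k|x) ∝ w_k f_k(x), the posterior odds are w_i f_i(x) / (w_j f_j(x)).
Evaluate each component's likelihood at the observed value:
  L_1 = 1.0·e^(−1.0·1.71) = 1.0·e^(−1.7100) = 0.180866
  L_2 = 1.5·e^(−1.5·1.71) = 1.5·e^(−2.5650) = 0.115379
  L_3 = 1.7·e^(−1.7·1.71) = 1.7·e^(−2.9070) = 0.092887
  L_4 = 1.8·e^(−1.8·1.71) = 1.8·e^(−3.0780) = 0.0828923
Posterior odds = (w_1·L_1) / (w_3·L_3) = (0.16·0.180866) / (0.18·0.092887) = 0.0289385 / 0.0167197 ≈ 1.7308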